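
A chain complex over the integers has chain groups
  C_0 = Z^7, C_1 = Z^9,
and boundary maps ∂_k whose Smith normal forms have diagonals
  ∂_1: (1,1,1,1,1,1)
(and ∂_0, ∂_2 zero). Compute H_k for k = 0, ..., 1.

H_0: b_0 = 7 − 0 − 6 = 1; torsion from ∂_1 factors > 1: none. So H_0 = Z.
H_1: b_1 = 9 − 6 − 0 = 3; torsion from ∂_2 factors > 1: none. So H_1 = Z^3.

H_0 = Z,  H_1 = Z^3.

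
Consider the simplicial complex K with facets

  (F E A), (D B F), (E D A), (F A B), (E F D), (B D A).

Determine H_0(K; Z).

H_0 ≅ Z.

Fix the vertex order A < B < D < E < F and write every simplex with vertices in increasing order. Then dim K = 2 and the simplices of K are:

  0-simplices (5): A, B, D, E, F
  1-simplices (9): AB, AD, AE, AF, BD, BF, DE, DF, EF
  2-simplices (6): ABD, ABF, ADE, AEF, BDF, DEF

Hence C_0 ≅ Z^5, C_1 ≅ Z^9, C_2 ≅ Z^6.

Boundary ∂_1: C_1 → C_0 sends each edge [p,q] (with p < q) to q − p. For instance
  ∂AE = E − A.
This gives a 5×9 integer matrix of rank 4; reducing to Smith normal form yields diagonal entries (1,1,1,1).

Boundary ∂_2: C_2 → C_1 acts by ∂[p,q,r] = [q,r] − [p,r] + [p,q]. For instance
  ∂BDF = DF − BF + BD,
  ∂ABF = BF − AF + AB.
As a 9×6 matrix over Z this has rank 5, with invariant factors (1,1,1,1,1).

Now H_k = ker ∂_k / im ∂_{k+1}, so:

  H_0: rank C_0 − rank ∂_1 = 5 − 4 = 1, and the invariant factors of ∂_1 are all 1, so H_0 = Z.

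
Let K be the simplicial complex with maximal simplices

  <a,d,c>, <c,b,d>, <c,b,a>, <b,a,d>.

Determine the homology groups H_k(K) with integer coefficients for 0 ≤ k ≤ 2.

We work with the vertex ordering a < b < c < d. The simplices of K, each written with vertices in increasing order, are:

  0-simplices (4): a, b, c, d
  1-simplices (6): ab, ac, ad, bc, bd, cd
  2-simplices (4): abc, abd, acd, bcd

so the chain groups are C_0 ≅ Z^4, C_1 ≅ Z^6, C_2 ≅ Z^4.

The boundary map ∂_1: C_1 → C_0 sends each edge [p,q] (with p < q) to q − p. For instance
  ∂cd = d − c.
The 4×6 boundary matrix has rank 3 and Smith normal form diag(1,1,1).

∂_2: C_2 → C_1 maps a triangle to the signed sum of its edges. For instance
  ∂abd = bd − ad + ab,
  ∂bcd = cd − bd + bc.
The 6×4 boundary matrix has rank 3 and Smith normal form diag(1,1,1).

Computing H_k = (kernel of ∂_k) / (image of ∂_{k+1}):

  H_0: rank C_0 − rank ∂_1 = 4 − 3 = 1, and the invariant factors of ∂_1 are all 1, so H_0 = Z.
  H_1: rank ker ∂_1 − rank ∂_2 = (6 − 3) − 3 = 0, and the invariant factors of ∂_2 are all 1, so H_1 = 0.
  H_2: rank ker ∂_2 − rank ∂_3 = (4 − 3) − 0 = 1, and there is no ∂_3, so H_2 = Z.

As a check, the Euler characteristic is 4 − 6 + 4 = 2, which agrees with 1 − 0 + 1 = 2.
(K is a triangulation of the 2-sphere S^2.)

H_0 ≅ Z,  H_1 = 0,  H_2 ≅ Z.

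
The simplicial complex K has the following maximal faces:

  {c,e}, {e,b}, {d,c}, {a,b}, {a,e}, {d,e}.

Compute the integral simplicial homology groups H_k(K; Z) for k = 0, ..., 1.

Take the total order a < b < c < d < e on the vertex set. Then K (dimension 1) consists of the simplices:

  0-simplices (5): a, b, c, d, e
  1-simplices (6): ab, ae, be, cd, ce, de

giving chain groups C_0 ≅ Z^5, C_1 ≅ Z^6.

The boundary map ∂_1: C_1 → C_0 maps an edge to its endpoints' difference, ∂[p,q] = q − p.
The 5×6 boundary matrix has rank 4 and Smith normal form diag(1,1,1,1).

Computing H_k = (kernel of ∂_k) / (image of ∂_{k+1}):

  H_0: rank C_0 − rank ∂_1 = 5 − 4 = 1, and the invariant factors of ∂_1 are all 1, so H_0 ≅ Z.
  H_1: rank ker ∂_1 − rank ∂_2 = (6 − 4) − 0 = 2, and there is no ∂_2, so H_1 ≅ Z^2.

As a check, the Euler characteristic is 5 − 6 = -1, which agrees with 1 − 2 = -1.

H_0 ≅ Z,  H_1 ≅ Z^2.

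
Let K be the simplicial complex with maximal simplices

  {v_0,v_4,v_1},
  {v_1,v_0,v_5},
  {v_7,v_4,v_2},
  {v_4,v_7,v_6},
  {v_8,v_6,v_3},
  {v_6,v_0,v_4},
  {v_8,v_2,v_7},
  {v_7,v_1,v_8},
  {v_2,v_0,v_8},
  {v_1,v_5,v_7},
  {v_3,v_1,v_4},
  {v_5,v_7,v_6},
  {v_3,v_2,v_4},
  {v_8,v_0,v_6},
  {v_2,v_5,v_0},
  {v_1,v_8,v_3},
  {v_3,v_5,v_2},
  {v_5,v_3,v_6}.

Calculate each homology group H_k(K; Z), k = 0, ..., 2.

Order the vertices as v_0 < v_1 < v_2 < v_3 < v_4 < v_5 < v_6 < v_7 < v_8. Listing each simplex with vertices in this order, K has dimension 2 with simplices:

  0-simplices (9): [v_0], [v_1], [v_2], [v_3], [v_4], [v_5], [v_6], [v_7], [v_8]
  1-simplices (27): (27 of them)
  2-simplices (18): (18 of them)

giving chain groups C_0 ≅ Z^9, C_1 ≅ Z^27, C_2 ≅ Z^18.

∂_1: C_1 → C_0 maps an edge to its endpoints' difference, ∂[p,q] = q − p. For instance
  ∂[v_2,v_5] = [v_5] − [v_2].
The resulting 9×27 matrix has rank 8, and its Smith normal form has invariant factors (1,1,1,1,1,1,1,1).

Boundary ∂_2: C_2 → C_1 sends each 2-simplex [p,q,r] to [q,r] − [p,r] + [p,q]. For instance
  ∂[v_0,v_4,v_6] = [v_4,v_6] − [v_0,v_6] + [v_0,v_4],
  ∂[v_0,v_6,v_8] = [v_6,v_8] − [v_0,v_8] + [v_0,v_6].
The resulting 27×18 matrix has rank 17, and its Smith normal form has invariant factors (1,1,1,1,1,1,1,1,1,1,1,1,1,1,1,1,1).

Reading off H_k = ker ∂_k / im ∂_{k+1}:

  H_0: rank C_0 − rank ∂_1 = 9 − 8 = 1, and the invariant factors of ∂_1 are all 1, so H_0 = Z.
  H_1: rank ker ∂_1 − rank ∂_2 = (27 − 8) − 17 = 2, and the invariant factors of ∂_2 are all 1, so H_1 = Z^2.
  H_2: rank ker ∂_2 − rank ∂_3 = (18 − 17) − 0 = 1, and there is no ∂_3, so H_2 = Z.

As a check, the Euler characteristic is 9 − 27 + 18 = 0, which agrees with 1 − 2 + 1 = 0.

H_0 ≅ Z,  H_1 ≅ Z^2,  H_2 ≅ Z.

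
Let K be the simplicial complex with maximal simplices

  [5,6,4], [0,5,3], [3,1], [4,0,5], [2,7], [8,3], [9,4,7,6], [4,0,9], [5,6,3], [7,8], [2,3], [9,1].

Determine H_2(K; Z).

K has 10 vertices, 20 edges, 9 triangles, 1 3-simplex.
rank ∂_2 = 8, rank ∂_3 = 1 ⇒ b_2 = 9 − 8 − 1 = 0; all invariant factors of ∂_3 are 1 so no torsion. So H_2 ≅ 0.

H_2 ≅ 0.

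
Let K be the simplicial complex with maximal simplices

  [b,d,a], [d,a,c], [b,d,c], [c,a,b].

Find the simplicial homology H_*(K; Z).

We work with the vertex ordering a < b < c < d. The simplices of K, each written with vertices in increasing order, are:

  0-simplices (4): a, b, c, d
  1-simplices (6): ab, ac, ad, bc, bd, cd
  2-simplices (4): abc, abd, acd, bcd

so the chain groups are C_0 ≅ Z^4, C_1 ≅ Z^6, C_2 ≅ Z^4.

∂_1: C_1 → C_0 sends each edge [p,q] (with p < q) to q − p. For instance
  ∂ac = c − a.
As a 4×6 matrix over Z this has rank 3, with invariant factors (1,1,1).

The boundary map ∂_2: C_2 → C_1 sends each 2-simplex [p,q,r] to [q,r] − [p,r] + [p,q]. For instance
  ∂abc = bc − ac + ab,
  ∂abd = bd − ad + ab.
As a 6×4 matrix over Z this has rank 3, with invariant factors (1,1,1).

Now H_k = ker ∂_k / im ∂_{k+1}, so:

  H_0: rank C_0 − rank ∂_1 = 4 − 3 = 1, and the invariant factors of ∂_1 are all 1, so H_0 ≅ Z.
  H_1: rank ker ∂_1 − rank ∂_2 = (6 − 3) − 3 = 0, and the invariant factors of ∂_2 are all 1, so H_1 ≅ 0.
  H_2: rank ker ∂_2 − rank ∂_3 = (4 − 3) − 0 = 1, and there is no ∂_3, so H_2 ≅ Z.

H_0 = Z,  H_1 = 0,  H_2 = Z.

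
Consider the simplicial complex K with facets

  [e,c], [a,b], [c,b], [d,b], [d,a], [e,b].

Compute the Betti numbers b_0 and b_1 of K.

b_0 = 1, b_1 = 2.

Fix the vertex order a < b < c < d < e and write every simplex with vertices in increasing order. Then dim K = 1 and the simplices of K are:

  0-simplices (5): a, b, c, d, e
  1-simplices (6): ab, ad, bc, bd, be, ce

giving chain groups C_0 ≅ Z^5, C_1 ≅ Z^6.

∂_1: C_1 → C_0 is given by ∂[p,q] = [q] − [p].
The resulting 5×6 matrix has rank 4, and its Smith normal form has invariant factors (1,1,1,1).

Reading off H_k = ker ∂_k / im ∂_{k+1}:

  H_0: rank C_0 − rank ∂_1 = 5 − 4 = 1, and the invariant factors of ∂_1 are all 1, so H_0 = Z.
  H_1: rank ker ∂_1 − rank ∂_2 = (6 − 4) − 0 = 2, and there is no ∂_2, so H_1 = Z^2.

Hence the Betti numbers are b_0 = 1, b_1 = 2.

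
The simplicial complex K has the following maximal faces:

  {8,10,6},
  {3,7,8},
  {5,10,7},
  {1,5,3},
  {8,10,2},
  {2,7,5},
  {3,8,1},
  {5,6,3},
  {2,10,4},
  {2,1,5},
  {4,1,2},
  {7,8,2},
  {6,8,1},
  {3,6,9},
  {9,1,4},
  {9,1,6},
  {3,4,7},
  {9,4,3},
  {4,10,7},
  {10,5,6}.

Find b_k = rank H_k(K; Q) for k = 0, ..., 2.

Take the total order 1 < 2 < 3 < 4 < 5 < 6 < 7 < 8 < 9 < 10 on the vertex set. Then K (dimension 2) consists of the simplices:

  0-simplices (10): [1], [2], [3], [4], [5], [6], [7], [8], [9], [10]
  1-simplices (30): (30 of them)
  2-simplices (20): (20 of them)

so the chain groups are C_0 ≅ Z^10, C_1 ≅ Z^30, C_2 ≅ Z^20.

Boundary ∂_1: C_1 → C_0 maps an edge to its endpoints' difference, ∂[p,q] = q − p.
This gives a 10×30 integer matrix of rank 9; reducing to Smith normal form yields diagonal entries (1,1,1,1,1,1,1,1,1).

The boundary map ∂_2: C_2 → C_1 sends each 2-simplex [p,q,r] to [q,r] − [p,r] + [p,q]. For instance
  ∂[1,2,4] = [2,4] − [1,4] + [1,2],
  ∂[2,8,10] = [8,10] − [2,10] + [2,8].
As a 30×20 matrix over Z this has rank 20, with invariant factors (1,1,1,1,1,1,1,1,1,1,1,1,1,1,1,1,1,1,1,2).

Computing H_k = (kernel of ∂_k) / (image of ∂_{k+1}):

  H_0: rank C_0 − rank ∂_1 = 10 − 9 = 1, and the invariant factors of ∂_1 are all 1, so H_0 ≅ Z.
  H_1: rank ker ∂_1 − rank ∂_2 = (30 − 9) − 20 = 1, and ∂_2 has invariant factor 2 > 1, so H_1 ≅ Z ⊕ Z_2.
  H_2: rank ker ∂_2 − rank ∂_3 = (20 − 20) − 0 = 0, and there is no ∂_3, so H_2 ≅ 0.

Hence the Betti numbers are b_0 = 1, b_1 = 1, b_2 = 0.

b_0 = 1, b_1 = 1, b_2 = 0.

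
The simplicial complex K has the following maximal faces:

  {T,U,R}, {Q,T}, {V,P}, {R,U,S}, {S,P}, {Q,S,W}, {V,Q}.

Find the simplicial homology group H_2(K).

Fix the vertex order P < Q < R < S < T < U < V < W and write every simplex with vertices in increasing order. Then dim K = 2 and the simplices of K are:

  0-simplices (8): P, Q, R, S, T, U, V, W
  1-simplices (12): PS, PV, QS, QT, QV, QW, RS, RT, RU, SU, SW, TU
  2-simplices (3): QSW, RSU, RTU

Hence C_0 ≅ Z^8, C_1 ≅ Z^12, C_2 ≅ Z^3.

∂_1: C_1 → C_0 maps an edge to its endpoints' difference, ∂[p,q] = q − p.
The 8×12 boundary matrix has rank 7 and Smith normal form diag(1,1,1,1,1,1,1).

∂_2: C_2 → C_1 maps a triangle to the signed sum of its edges. For instance
  ∂RTU = TU − RU + RT,
  ∂QSW = SW − QW + QS.
The 12×3 boundary matrix has rank 3 and Smith normal form diag(1,1,1).

Reading off H_k = ker ∂_k / im ∂_{k+1}:

  H_2: rank ker ∂_2 − rank ∂_3 = (3 − 3) − 0 = 0, and there is no ∂_3, so H_2 ≅ 0.

H_2 ≅ 0.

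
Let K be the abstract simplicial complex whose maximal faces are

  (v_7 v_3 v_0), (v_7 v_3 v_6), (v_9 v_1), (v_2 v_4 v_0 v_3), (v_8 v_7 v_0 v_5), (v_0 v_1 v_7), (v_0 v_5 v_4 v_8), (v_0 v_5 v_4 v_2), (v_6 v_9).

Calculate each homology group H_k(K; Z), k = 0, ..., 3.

H_0 ≅ Z,  H_1 ≅ Z,  H_2 = 0,  H_3 = 0.

Fix the vertex order v_0 < v_1 < v_2 < v_3 < v_4 < v_5 < v_6 < v_7 < v_8 < v_9 and write every simplex with vertices in increasing order. Then dim K = 3 and the simplices of K are:

  0-simplices (10): [v_0], [v_1], [v_2], [v_3], [v_4], [v_5], [v_6], [v_7], [v_8], [v_9]
  1-simplices (22): (22 of them)
  2-simplices (16): (16 of them)
  3-simplices (4): [v_0,v_2,v_3,v_4], [v_0,v_2,v_4,v_5], [v_0,v_4,v_5,v_8], [v_0,v_5,v_7,v_8]

so the chain groups are C_0 ≅ Z^10, C_1 ≅ Z^22, C_2 ≅ Z^16, C_3 ≅ Z^4.

The boundary map ∂_1: C_1 → C_0 is given by ∂[p,q] = [q] − [p]. For instance
  ∂[v_4,v_5] = [v_5] − [v_4].
The resulting 10×22 matrix has rank 9, and its Smith normal form has invariant factors (1,1,1,1,1,1,1,1,1).

Boundary ∂_2: C_2 → C_1 maps a triangle to the signed sum of its edges. For instance
  ∂[v_0,v_2,v_4] = [v_2,v_4] − [v_0,v_4] + [v_0,v_2],
  ∂[v_0,v_4,v_8] = [v_4,v_8] − [v_0,v_8] + [v_0,v_4].
This gives a 22×16 integer matrix of rank 12; reducing to Smith normal form yields diagonal entries (1,1,1,1,1,1,1,1,1,1,1,1).

∂_3: C_3 → C_2 sends each 3-simplex σ to the alternating sum Σ_i (−1)^i (σ with its i-th vertex removed). For instance
  ∂[v_0,v_2,v_4,v_5] = [v_2,v_4,v_5] − [v_0,v_4,v_5] + [v_0,v_2,v_5] − [v_0,v_2,v_4],
  ∂[v_0,v_5,v_7,v_8] = [v_5,v_7,v_8] − [v_0,v_7,v_8] + [v_0,v_5,v_8] − [v_0,v_5,v_7].
The resulting 16×4 matrix has rank 4, and its Smith normal form has invariant factors (1,1,1,1).

From H_k ≅ ker(∂_k) / im(∂_{k+1}) we obtain:

  H_0: rank C_0 − rank ∂_1 = 10 − 9 = 1, and the invariant factors of ∂_1 are all 1, so H_0 = Z.
  H_1: rank ker ∂_1 − rank ∂_2 = (22 − 9) − 12 = 1, and the invariant factors of ∂_2 are all 1, so H_1 = Z.
  H_2: rank ker ∂_2 − rank ∂_3 = (16 − 12) − 4 = 0, and the invariant factors of ∂_3 are all 1, so H_2 = 0.
  H_3: rank ker ∂_3 − rank ∂_4 = (4 − 4) − 0 = 0, and there is no ∂_4, so H_3 = 0.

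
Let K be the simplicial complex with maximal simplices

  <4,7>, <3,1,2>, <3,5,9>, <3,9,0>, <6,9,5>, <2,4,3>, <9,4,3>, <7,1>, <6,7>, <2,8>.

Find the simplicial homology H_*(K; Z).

H_0 = Z,  H_1 = Z^2,  H_2 = 0.

Take the total order 0 < 1 < 2 < 3 < 4 < 5 < 6 < 7 < 8 < 9 on the vertex set. Then K (dimension 2) consists of the simplices:

  0-simplices (10): [0], [1], [2], [3], [4], [5], [6], [7], [8], [9]
  1-simplices (17): [0,3], [0,9], [1,2], [1,3], [1,7], [2,3], [2,4], [2,8], [3,4], [3,5], [3,9], [4,7], [4,9], [5,6], [5,9], [6,7], [6,9]
  2-simplices (6): [0,3,9], [1,2,3], [2,3,4], [3,4,9], [3,5,9], [5,6,9]

Hence C_0 ≅ Z^10, C_1 ≅ Z^17, C_2 ≅ Z^6.

Boundary ∂_1: C_1 → C_0 sends each edge [p,q] (with p < q) to q − p.
The 10×17 boundary matrix has rank 9 and Smith normal form diag(1,1,1,1,1,1,1,1,1).

∂_2: C_2 → C_1 acts by ∂[p,q,r] = [q,r] − [p,r] + [p,q]. For instance
  ∂[0,3,9] = [3,9] − [0,9] + [0,3],
  ∂[2,3,4] = [3,4] − [2,4] + [2,3].
The 17×6 boundary matrix has rank 6 and Smith normal form diag(1,1,1,1,1,1).

From H_k ≅ ker(∂_k) / im(∂_{k+1}) we obtain:

  H_0: rank C_0 − rank ∂_1 = 10 − 9 = 1, and the invariant factors of ∂_1 are all 1, so H_0 ≅ Z.
  H_1: rank ker ∂_1 − rank ∂_2 = (17 − 9) − 6 = 2, and the invariant factors of ∂_2 are all 1, so H_1 ≅ Z^2.
  H_2: rank ker ∂_2 − rank ∂_3 = (6 − 6) − 0 = 0, and there is no ∂_3, so H_2 ≅ 0.

As a check, the Euler characteristic is 10 − 17 + 6 = -1, which agrees with 1 − 2 + 0 = -1.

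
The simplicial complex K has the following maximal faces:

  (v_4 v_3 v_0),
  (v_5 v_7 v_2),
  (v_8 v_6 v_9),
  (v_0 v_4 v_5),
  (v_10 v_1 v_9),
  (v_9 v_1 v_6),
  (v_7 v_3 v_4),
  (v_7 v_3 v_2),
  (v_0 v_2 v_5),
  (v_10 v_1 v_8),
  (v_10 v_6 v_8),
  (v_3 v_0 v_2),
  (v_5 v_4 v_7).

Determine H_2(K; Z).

H_2 ≅ Z.

Order the vertices as v_0 < v_1 < v_2 < v_3 < v_4 < v_5 < v_6 < v_7 < v_8 < v_9 < v_10. Listing each simplex with vertices in this order, K has dimension 2 with simplices:

  0-simplices (11): [v_0], [v_1], [v_2], [v_3], [v_4], [v_5], [v_6], [v_7], [v_8], [v_9], [v_10]
  1-simplices (22): (22 of them)
  2-simplices (13): (13 of them)

Hence C_0 ≅ Z^11, C_1 ≅ Z^22, C_2 ≅ Z^13.

The boundary map ∂_1: C_1 → C_0 sends each edge [p,q] (with p < q) to q − p.
This gives a 11×22 integer matrix of rank 9; reducing to Smith normal form yields diagonal entries (1,1,1,1,1,1,1,1,1).

The boundary map ∂_2: C_2 → C_1 acts by ∂[p,q,r] = [q,r] − [p,r] + [p,q]. For instance
  ∂[v_1,v_6,v_9] = [v_6,v_9] − [v_1,v_9] + [v_1,v_6],
  ∂[v_1,v_8,v_10] = [v_8,v_10] − [v_1,v_10] + [v_1,v_8].
This gives a 22×13 integer matrix of rank 12; reducing to Smith normal form yields diagonal entries (1,1,1,1,1,1,1,1,1,1,1,1).

Now H_k = ker ∂_k / im ∂_{k+1}, so:

  H_2: rank ker ∂_2 − rank ∂_3 = (13 − 12) − 0 = 1, and there is no ∂_3, so H_2 = Z.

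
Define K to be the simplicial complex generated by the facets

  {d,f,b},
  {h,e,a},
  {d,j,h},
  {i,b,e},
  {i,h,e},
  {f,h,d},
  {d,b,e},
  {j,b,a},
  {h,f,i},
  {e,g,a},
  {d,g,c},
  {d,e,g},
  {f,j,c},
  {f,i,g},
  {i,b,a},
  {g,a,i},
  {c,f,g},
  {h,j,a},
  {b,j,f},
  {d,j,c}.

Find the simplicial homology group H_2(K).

H_2 = 0.

Take the total order a < b < c < d < e < f < g < h < i < j on the vertex set. Then K (dimension 2) consists of the simplices:

  0-simplices (10): a, b, c, d, e, f, g, h, i, j
  1-simplices (30): ab, ae, ag, ah, ai, aj, bd, be, bf, bi, bj, cd, cf, cg, cj, de, df, dg, dh, dj, eg, eh, ei, fg, fh, fi, fj, gi, hi, hj
  2-simplices (20): abi, abj, aeg, aeh, agi, ahj, bde, bdf, bei, bfj, cdg, cdj, cfg, cfj, deg, dfh, dhj, ehi, fgi, fhi

giving chain groups C_0 ≅ Z^10, C_1 ≅ Z^30, C_2 ≅ Z^20.

The boundary map ∂_1: C_1 → C_0 sends each edge [p,q] (with p < q) to q − p.
The resulting 10×30 matrix has rank 9, and its Smith normal form has invariant factors (1,1,1,1,1,1,1,1,1).

The boundary map ∂_2: C_2 → C_1 acts by ∂[p,q,r] = [q,r] − [p,r] + [p,q]. For instance
  ∂dhj = hj − dj + dh,
  ∂agi = gi − ai + ag.
The 30×20 boundary matrix has rank 20 and Smith normal form diag(1,1,1,1,1,1,1,1,1,1,1,1,1,1,1,1,1,1,1,2).

From H_k ≅ ker(∂_k) / im(∂_{k+1}) we obtain:

  H_2: rank ker ∂_2 − rank ∂_3 = (20 − 20) − 0 = 0, and there is no ∂_3, so H_2 = 0.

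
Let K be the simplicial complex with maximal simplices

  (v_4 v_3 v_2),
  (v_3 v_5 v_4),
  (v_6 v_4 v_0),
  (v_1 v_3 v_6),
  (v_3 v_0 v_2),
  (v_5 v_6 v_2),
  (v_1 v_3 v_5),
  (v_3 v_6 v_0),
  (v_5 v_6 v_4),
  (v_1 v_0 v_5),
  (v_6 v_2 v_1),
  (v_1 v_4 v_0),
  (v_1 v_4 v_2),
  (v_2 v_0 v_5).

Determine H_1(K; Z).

Take the total order v_0 < v_1 < v_2 < v_3 < v_4 < v_5 < v_6 on the vertex set. Then K (dimension 2) consists of the simplices:

  0-simplices (7): [v_0], [v_1], [v_2], [v_3], [v_4], [v_5], [v_6]
  1-simplices (21): (21 of them)
  2-simplices (14): (14 of them)

so the chain groups are C_0 ≅ Z^7, C_1 ≅ Z^21, C_2 ≅ Z^14.

∂_1: C_1 → C_0 sends each edge [p,q] (with p < q) to q − p.
As a 7×21 matrix over Z this has rank 6, with invariant factors (1,1,1,1,1,1).

Boundary ∂_2: C_2 → C_1 maps a triangle to the signed sum of its edges. For instance
  ∂[v_2,v_5,v_6] = [v_5,v_6] − [v_2,v_6] + [v_2,v_5],
  ∂[v_1,v_3,v_6] = [v_3,v_6] − [v_1,v_6] + [v_1,v_3].
The 21×14 boundary matrix has rank 13 and Smith normal form diag(1,1,1,1,1,1,1,1,1,1,1,1,1).

Computing H_k = (kernel of ∂_k) / (image of ∂_{k+1}):

  H_1: rank ker ∂_1 − rank ∂_2 = (21 − 6) − 13 = 2, and the invariant factors of ∂_2 are all 1, so H_1 = Z^2.

H_1 ≅ Z^2.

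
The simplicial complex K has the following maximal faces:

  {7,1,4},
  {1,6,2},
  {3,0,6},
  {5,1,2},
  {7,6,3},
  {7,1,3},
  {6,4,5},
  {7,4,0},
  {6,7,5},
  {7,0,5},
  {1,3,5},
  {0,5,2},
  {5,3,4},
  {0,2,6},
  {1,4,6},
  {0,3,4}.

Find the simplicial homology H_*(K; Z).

Take the total order 0 < 1 < 2 < 3 < 4 < 5 < 6 < 7 on the vertex set. Then K (dimension 2) consists of the simplices:

  0-simplices (8): [0], [1], [2], [3], [4], [5], [6], [7]
  1-simplices (24): (24 of them)
  2-simplices (16): [0,2,5], [0,2,6], [0,3,4], [0,3,6], [0,4,7], [0,5,7], [1,2,5], [1,2,6], [1,3,5], [1,3,7], [1,4,6], [1,4,7], [3,4,5], [3,6,7], [4,5,6], [5,6,7]

Hence C_0 ≅ Z^8, C_1 ≅ Z^24, C_2 ≅ Z^16.

∂_1: C_1 → C_0 maps an edge to its endpoints' difference, ∂[p,q] = q − p. For instance
  ∂[6,7] = [7] − [6].
This gives a 8×24 integer matrix of rank 7; reducing to Smith normal form yields diagonal entries (1,1,1,1,1,1,1).

∂_2: C_2 → C_1 maps a triangle to the signed sum of its edges. For instance
  ∂[1,3,5] = [3,5] − [1,5] + [1,3],
  ∂[0,3,4] = [3,4] − [0,4] + [0,3].
The resulting 24×16 matrix has rank 15, and its Smith normal form has invariant factors (1,1,1,1,1,1,1,1,1,1,1,1,1,1,1).

Reading off H_k = ker ∂_k / im ∂_{k+1}:

  H_0: rank C_0 − rank ∂_1 = 8 − 7 = 1, and the invariant factors of ∂_1 are all 1, so H_0 = Z.
  H_1: rank ker ∂_1 − rank ∂_2 = (24 − 7) − 15 = 2, and the invariant factors of ∂_2 are all 1, so H_1 = Z^2.
  H_2: rank ker ∂_2 − rank ∂_3 = (16 − 15) − 0 = 1, and there is no ∂_3, so H_2 = Z.

As a check, the Euler characteristic is 8 − 24 + 16 = 0, which agrees with 1 − 2 + 1 = 0.

H_0 ≅ Z,  H_1 ≅ Z^2,  H_2 ≅ Z.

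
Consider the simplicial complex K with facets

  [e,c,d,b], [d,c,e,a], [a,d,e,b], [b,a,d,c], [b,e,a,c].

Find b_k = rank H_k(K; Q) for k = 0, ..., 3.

b_0 = 1, b_1 = 0, b_2 = 0, b_3 = 1.

Order the vertices as a < b < c < d < e. Listing each simplex with vertices in this order, K has dimension 3 with simplices:

  0-simplices (5): a, b, c, d, e
  1-simplices (10): ab, ac, ad, ae, bc, bd, be, cd, ce, de
  2-simplices (10): abc, abd, abe, acd, ace, ade, bcd, bce, bde, cde
  3-simplices (5): abcd, abce, abde, acde, bcde

giving chain groups C_0 ≅ Z^5, C_1 ≅ Z^10, C_2 ≅ Z^10, C_3 ≅ Z^5.

∂_1: C_1 → C_0 sends each edge [p,q] (with p < q) to q − p. For instance
  ∂bd = d − b.
The resulting 5×10 matrix has rank 4, and its Smith normal form has invariant factors (1,1,1,1).

The boundary map ∂_2: C_2 → C_1 sends each 2-simplex [p,q,r] to [q,r] − [p,r] + [p,q]. For instance
  ∂ace = ce − ae + ac,
  ∂acd = cd − ad + ac.
The resulting 10×10 matrix has rank 6, and its Smith normal form has invariant factors (1,1,1,1,1,1).

The boundary map ∂_3: C_3 → C_2 sends each 3-simplex σ to the alternating sum Σ_i (−1)^i (σ with its i-th vertex removed). For instance
  ∂abcd = bcd − acd + abd − abc,
  ∂acde = cde − ade + ace − acd.
The 10×5 boundary matrix has rank 4 and Smith normal form diag(1,1,1,1).

Now H_k = ker ∂_k / im ∂_{k+1}, so:

  H_0: rank C_0 − rank ∂_1 = 5 − 4 = 1, and the invariant factors of ∂_1 are all 1, so H_0 ≅ Z.
  H_1: rank ker ∂_1 − rank ∂_2 = (10 − 4) − 6 = 0, and the invariant factors of ∂_2 are all 1, so H_1 ≅ 0.
  H_2: rank ker ∂_2 − rank ∂_3 = (10 − 6) − 4 = 0, and the invariant factors of ∂_3 are all 1, so H_2 ≅ 0.
  H_3: rank ker ∂_3 − rank ∂_4 = (5 − 4) − 0 = 1, and there is no ∂_4, so H_3 ≅ Z.

(K is a triangulation of the 3-sphere S^3.)

Hence the Betti numbers are b_0 = 1, b_1 = 0, b_2 = 0, b_3 = 1.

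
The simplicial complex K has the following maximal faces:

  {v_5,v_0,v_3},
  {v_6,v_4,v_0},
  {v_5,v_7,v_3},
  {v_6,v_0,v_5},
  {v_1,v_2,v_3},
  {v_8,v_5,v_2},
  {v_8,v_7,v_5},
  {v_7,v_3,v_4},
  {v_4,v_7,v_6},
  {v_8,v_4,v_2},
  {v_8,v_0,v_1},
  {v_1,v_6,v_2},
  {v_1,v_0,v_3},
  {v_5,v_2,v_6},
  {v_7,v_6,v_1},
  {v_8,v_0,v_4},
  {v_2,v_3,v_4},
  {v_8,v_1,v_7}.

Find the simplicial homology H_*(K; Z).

H_0 ≅ Z,  H_1 ≅ Z^2,  H_2 ≅ Z.

Take the total order v_0 < v_1 < v_2 < v_3 < v_4 < v_5 < v_6 < v_7 < v_8 on the vertex set. Then K (dimension 2) consists of the simplices:

  0-simplices (9): [v_0], [v_1], [v_2], [v_3], [v_4], [v_5], [v_6], [v_7], [v_8]
  1-simplices (27): (27 of them)
  2-simplices (18): (18 of them)

so the chain groups are C_0 ≅ Z^9, C_1 ≅ Z^27, C_2 ≅ Z^18.

∂_1: C_1 → C_0 is given by ∂[p,q] = [q] − [p].
As a 9×27 matrix over Z this has rank 8, with invariant factors (1,1,1,1,1,1,1,1).

Boundary ∂_2: C_2 → C_1 acts by ∂[p,q,r] = [q,r] − [p,r] + [p,q]. For instance
  ∂[v_3,v_4,v_7] = [v_4,v_7] − [v_3,v_7] + [v_3,v_4],
  ∂[v_0,v_4,v_8] = [v_4,v_8] − [v_0,v_8] + [v_0,v_4].
This gives a 27×18 integer matrix of rank 17; reducing to Smith normal form yields diagonal entries (1,1,1,1,1,1,1,1,1,1,1,1,1,1,1,1,1).

Computing H_k = (kernel of ∂_k) / (image of ∂_{k+1}):

  H_0: rank C_0 − rank ∂_1 = 9 − 8 = 1, and the invariant factors of ∂_1 are all 1, so H_0 ≅ Z.
  H_1: rank ker ∂_1 − rank ∂_2 = (27 − 8) − 17 = 2, and the invariant factors of ∂_2 are all 1, so H_1 ≅ Z^2.
  H_2: rank ker ∂_2 − rank ∂_3 = (18 − 17) − 0 = 1, and there is no ∂_3, so H_2 ≅ Z.

As a check, the Euler characteristic is 9 − 27 + 18 = 0, which agrees with 1 − 2 + 1 = 0.
(K is a triangulation of the torus T^2.)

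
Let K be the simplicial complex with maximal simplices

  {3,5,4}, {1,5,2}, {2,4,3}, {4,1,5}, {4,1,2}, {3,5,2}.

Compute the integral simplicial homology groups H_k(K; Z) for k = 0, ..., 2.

Order the vertices as 1 < 2 < 3 < 4 < 5. Listing each simplex with vertices in this order, K has dimension 2 with simplices:

  0-simplices (5): [1], [2], [3], [4], [5]
  1-simplices (9): [1,2], [1,4], [1,5], [2,3], [2,4], [2,5], [3,4], [3,5], [4,5]
  2-simplices (6): [1,2,4], [1,2,5], [1,4,5], [2,3,4], [2,3,5], [3,4,5]

Hence C_0 ≅ Z^5, C_1 ≅ Z^9, C_2 ≅ Z^6.

The boundary map ∂_1: C_1 → C_0 is given by ∂[p,q] = [q] − [p].
As a 5×9 matrix over Z this has rank 4, with invariant factors (1,1,1,1).

The boundary map ∂_2: C_2 → C_1 maps a triangle to the signed sum of its edges. For instance
  ∂[1,2,4] = [2,4] − [1,4] + [1,2],
  ∂[2,3,5] = [3,5] − [2,5] + [2,3].
As a 9×6 matrix over Z this has rank 5, with invariant factors (1,1,1,1,1).

From H_k ≅ ker(∂_k) / im(∂_{k+1}) we obtain:

  H_0: rank C_0 − rank ∂_1 = 5 − 4 = 1, and the invariant factors of ∂_1 are all 1, so H_0 ≅ Z.
  H_1: rank ker ∂_1 − rank ∂_2 = (9 − 4) − 5 = 0, and the invariant factors of ∂_2 are all 1, so H_1 ≅ 0.
  H_2: rank ker ∂_2 − rank ∂_3 = (6 − 5) − 0 = 1, and there is no ∂_3, so H_2 ≅ Z.

As a check, the Euler characteristic is 5 − 9 + 6 = 2, which agrees with 1 − 0 + 1 = 2.

H_0 = Z,  H_1 = 0,  H_2 = Z.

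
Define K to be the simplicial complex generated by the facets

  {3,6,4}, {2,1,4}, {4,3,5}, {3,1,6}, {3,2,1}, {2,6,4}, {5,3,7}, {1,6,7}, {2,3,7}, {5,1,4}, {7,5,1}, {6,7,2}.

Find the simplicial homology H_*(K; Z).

Take the total order 1 < 2 < 3 < 4 < 5 < 6 < 7 on the vertex set. Then K (dimension 2) consists of the simplices:

  0-simplices (7): [1], [2], [3], [4], [5], [6], [7]
  1-simplices (18): [1,2], [1,3], [1,4], [1,5], [1,6], [1,7], [2,3], [2,4], [2,6], [2,7], [3,4], [3,5], [3,6], [3,7], [4,5], [4,6], [5,7], [6,7]
  2-simplices (12): [1,2,3], [1,2,4], [1,3,6], [1,4,5], [1,5,7], [1,6,7], [2,3,7], [2,4,6], [2,6,7], [3,4,5], [3,4,6], [3,5,7]

giving chain groups C_0 ≅ Z^7, C_1 ≅ Z^18, C_2 ≅ Z^12.

∂_1: C_1 → C_0 maps an edge to its endpoints' difference, ∂[p,q] = q − p. For instance
  ∂[4,5] = [5] − [4].
As a 7×18 matrix over Z this has rank 6, with invariant factors (1,1,1,1,1,1).

∂_2: C_2 → C_1 acts by ∂[p,q,r] = [q,r] − [p,r] + [p,q]. For instance
  ∂[3,4,5] = [4,5] − [3,5] + [3,4],
  ∂[2,3,7] = [3,7] − [2,7] + [2,3].
This gives a 18×12 integer matrix of rank 12; reducing to Smith normal form yields diagonal entries (1,1,1,1,1,1,1,1,1,1,1,2).

Now H_k = ker ∂_k / im ∂_{k+1}, so:

  H_0: rank C_0 − rank ∂_1 = 7 − 6 = 1, and the invariant factors of ∂_1 are all 1, so H_0 ≅ Z.
  H_1: rank ker ∂_1 − rank ∂_2 = (18 − 6) − 12 = 0, and ∂_2 has invariant factor 2 > 1, so H_1 ≅ Z/2Z.
  H_2: rank ker ∂_2 − rank ∂_3 = (12 − 12) − 0 = 0, and there is no ∂_3, so H_2 ≅ 0.

(K is a triangulation of the real projective plane RP^2.)

H_0 ≅ Z,  H_1 ≅ Z/2Z,  H_2 = 0.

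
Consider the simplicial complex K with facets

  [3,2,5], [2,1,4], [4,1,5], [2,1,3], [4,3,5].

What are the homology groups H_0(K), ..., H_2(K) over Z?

Order the vertices as 1 < 2 < 3 < 4 < 5. Listing each simplex with vertices in this order, K has dimension 2 with simplices:

  0-simplices (5): [1], [2], [3], [4], [5]
  1-simplices (10): [1,2], [1,3], [1,4], [1,5], [2,3], [2,4], [2,5], [3,4], [3,5], [4,5]
  2-simplices (5): [1,2,3], [1,2,4], [1,4,5], [2,3,5], [3,4,5]

Hence C_0 ≅ Z^5, C_1 ≅ Z^10, C_2 ≅ Z^5.

Boundary ∂_1: C_1 → C_0 sends each edge [p,q] (with p < q) to q − p.
The 5×10 boundary matrix has rank 4 and Smith normal form diag(1,1,1,1).

The boundary map ∂_2: C_2 → C_1 sends each 2-simplex [p,q,r] to [q,r] − [p,r] + [p,q]. For instance
  ∂[1,2,4] = [2,4] − [1,4] + [1,2],
  ∂[3,4,5] = [4,5] − [3,5] + [3,4].
This gives a 10×5 integer matrix of rank 5; reducing to Smith normal form yields diagonal entries (1,1,1,1,1).

Computing H_k = (kernel of ∂_k) / (image of ∂_{k+1}):

  H_0: rank C_0 − rank ∂_1 = 5 − 4 = 1, and the invariant factors of ∂_1 are all 1, so H_0 = Z.
  H_1: rank ker ∂_1 − rank ∂_2 = (10 − 4) − 5 = 1, and the invariant factors of ∂_2 are all 1, so H_1 = Z.
  H_2: rank ker ∂_2 − rank ∂_3 = (5 − 5) − 0 = 0, and there is no ∂_3, so H_2 = 0.

(K is a triangulation of the Möbius band.)

H_0 ≅ Z,  H_1 ≅ Z,  H_2 = 0.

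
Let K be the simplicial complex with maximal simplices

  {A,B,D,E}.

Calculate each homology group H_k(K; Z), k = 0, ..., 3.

H_0 = Z,  H_1 = 0,  H_2 = 0,  H_3 = 0.

We work with the vertex ordering A < B < D < E. The simplices of K, each written with vertices in increasing order, are:

  0-simplices (4): A, B, D, E
  1-simplices (6): AB, AD, AE, BD, BE, DE
  2-simplices (4): ABD, ABE, ADE, BDE
  3-simplices (1): ABDE

Hence C_0 ≅ Z^4, C_1 ≅ Z^6, C_2 ≅ Z^4, C_3 ≅ Z^1.

∂_1: C_1 → C_0 maps an edge to its endpoints' difference, ∂[p,q] = q − p. For instance
  ∂AE = E − A.
This gives a 4×6 integer matrix of rank 3; reducing to Smith normal form yields diagonal entries (1,1,1).

The boundary map ∂_2: C_2 → C_1 sends each 2-simplex [p,q,r] to [q,r] − [p,r] + [p,q]. For instance
  ∂ABD = BD − AD + AB,
  ∂ABE = BE − AE + AB.
The resulting 6×4 matrix has rank 3, and its Smith normal form has invariant factors (1,1,1).

Boundary ∂_3: C_3 → C_2 sends each 3-simplex σ to the alternating sum Σ_i (−1)^i (σ with its i-th vertex removed). For instance
  ∂ABDE = BDE − ADE + ABE − ABD.
The 4×1 boundary matrix has rank 1 and Smith normal form diag(1).

Computing H_k = (kernel of ∂_k) / (image of ∂_{k+1}):

  H_0: rank C_0 − rank ∂_1 = 4 − 3 = 1, and the invariant factors of ∂_1 are all 1, so H_0 = Z.
  H_1: rank ker ∂_1 − rank ∂_2 = (6 − 3) − 3 = 0, and the invariant factors of ∂_2 are all 1, so H_1 = 0.
  H_2: rank ker ∂_2 − rank ∂_3 = (4 − 3) − 1 = 0, and the invariant factors of ∂_3 are all 1, so H_2 = 0.
  H_3: rank ker ∂_3 − rank ∂_4 = (1 − 1) − 0 = 0, and there is no ∂_4, so H_3 = 0.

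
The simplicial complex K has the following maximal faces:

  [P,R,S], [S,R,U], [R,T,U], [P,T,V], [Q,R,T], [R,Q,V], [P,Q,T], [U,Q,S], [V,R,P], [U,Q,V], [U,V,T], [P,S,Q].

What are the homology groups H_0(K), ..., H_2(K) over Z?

H_0 ≅ Z,  H_1 ≅ Z/2Z,  H_2 = 0.

Take the total order P < Q < R < S < T < U < V on the vertex set. Then K (dimension 2) consists of the simplices:

  0-simplices (7): P, Q, R, S, T, U, V
  1-simplices (18): PQ, PR, PS, PT, PV, QR, QS, QT, QU, QV, RS, RT, RU, RV, SU, TU, TV, UV
  2-simplices (12): PQS, PQT, PRS, PRV, PTV, QRT, QRV, QSU, QUV, RSU, RTU, TUV

Hence C_0 ≅ Z^7, C_1 ≅ Z^18, C_2 ≅ Z^12.

∂_1: C_1 → C_0 sends each edge [p,q] (with p < q) to q − p.
The resulting 7×18 matrix has rank 6, and its Smith normal form has invariant factors (1,1,1,1,1,1).

Boundary ∂_2: C_2 → C_1 sends each 2-simplex [p,q,r] to [q,r] − [p,r] + [p,q]. For instance
  ∂PRS = RS − PS + PR,
  ∂RTU = TU − RU + RT.
This gives a 18×12 integer matrix of rank 12; reducing to Smith normal form yields diagonal entries (1,1,1,1,1,1,1,1,1,1,1,2).

Computing H_k = (kernel of ∂_k) / (image of ∂_{k+1}):

  H_0: rank C_0 − rank ∂_1 = 7 − 6 = 1, and the invariant factors of ∂_1 are all 1, so H_0 ≅ Z.
  H_1: rank ker ∂_1 − rank ∂_2 = (18 − 6) − 12 = 0, and ∂_2 has invariant factor 2 > 1, so H_1 ≅ Z/2Z.
  H_2: rank ker ∂_2 − rank ∂_3 = (12 − 12) − 0 = 0, and there is no ∂_3, so H_2 ≅ 0.

(K is a triangulation of the real projective plane RP^2.)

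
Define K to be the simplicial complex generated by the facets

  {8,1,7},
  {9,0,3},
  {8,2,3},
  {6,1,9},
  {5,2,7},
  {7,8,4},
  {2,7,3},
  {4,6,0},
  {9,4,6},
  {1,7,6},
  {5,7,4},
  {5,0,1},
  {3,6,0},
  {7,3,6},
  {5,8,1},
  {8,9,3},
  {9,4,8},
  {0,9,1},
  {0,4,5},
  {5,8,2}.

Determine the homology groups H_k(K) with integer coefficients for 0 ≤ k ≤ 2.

Take the total order 0 < 1 < 2 < 3 < 4 < 5 < 6 < 7 < 8 < 9 on the vertex set. Then K (dimension 2) consists of the simplices:

  0-simplices (10): [0], [1], [2], [3], [4], [5], [6], [7], [8], [9]
  1-simplices (30): (30 of them)
  2-simplices (20): (20 of them)

Hence C_0 ≅ Z^10, C_1 ≅ Z^30, C_2 ≅ Z^20.

∂_1: C_1 → C_0 maps an edge to its endpoints' difference, ∂[p,q] = q − p.
The resulting 10×30 matrix has rank 9, and its Smith normal form has invariant factors (1,1,1,1,1,1,1,1,1).

∂_2: C_2 → C_1 maps a triangle to the signed sum of its edges. For instance
  ∂[4,5,7] = [5,7] − [4,7] + [4,5],
  ∂[4,6,9] = [6,9] − [4,9] + [4,6].
The resulting 30×20 matrix has rank 20, and its Smith normal form has invariant factors (1,1,1,1,1,1,1,1,1,1,1,1,1,1,1,1,1,1,1,2).

Computing H_k = (kernel of ∂_k) / (image of ∂_{k+1}):

  H_0: rank C_0 − rank ∂_1 = 10 − 9 = 1, and the invariant factors of ∂_1 are all 1, so H_0 = Z.
  H_1: rank ker ∂_1 − rank ∂_2 = (30 − 9) − 20 = 1, and ∂_2 has invariant factor 2 > 1, so H_1 = Z ⊕ Z/2.
  H_2: rank ker ∂_2 − rank ∂_3 = (20 − 20) − 0 = 0, and there is no ∂_3, so H_2 = 0.

H_0 = Z,  H_1 = Z ⊕ Z/2,  H_2 = 0.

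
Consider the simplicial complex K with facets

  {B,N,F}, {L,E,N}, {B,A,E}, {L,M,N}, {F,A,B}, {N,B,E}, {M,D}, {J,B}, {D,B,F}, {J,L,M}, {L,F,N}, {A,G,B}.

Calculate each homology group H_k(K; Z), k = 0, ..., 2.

Order the vertices as A < B < D < E < F < G < J < L < M < N. Listing each simplex with vertices in this order, K has dimension 2 with simplices:

  0-simplices (10): A, B, D, E, F, G, J, L, M, N
  1-simplices (21): AB, AE, AF, AG, BD, BE, BF, BG, BJ, BN, DF, DM, EL, EN, FL, FN, JL, JM, LM, LN, MN
  2-simplices (10): ABE, ABF, ABG, BDF, BEN, BFN, ELN, FLN, JLM, LMN

Hence C_0 ≅ Z^10, C_1 ≅ Z^21, C_2 ≅ Z^10.

The boundary map ∂_1: C_1 → C_0 sends each edge [p,q] (with p < q) to q − p.
This gives a 10×21 integer matrix of rank 9; reducing to Smith normal form yields diagonal entries (1,1,1,1,1,1,1,1,1).

Boundary ∂_2: C_2 → C_1 maps a triangle to the signed sum of its edges. For instance
  ∂BEN = EN − BN + BE,
  ∂LMN = MN − LN + LM.
As a 21×10 matrix over Z this has rank 10, with invariant factors (1,1,1,1,1,1,1,1,1,1).

Now H_k = ker ∂_k / im ∂_{k+1}, so:

  H_0: rank C_0 − rank ∂_1 = 10 − 9 = 1, and the invariant factors of ∂_1 are all 1, so H_0 ≅ Z.
  H_1: rank ker ∂_1 − rank ∂_2 = (21 − 9) − 10 = 2, and the invariant factors of ∂_2 are all 1, so H_1 ≅ Z^2.
  H_2: rank ker ∂_2 − rank ∂_3 = (10 − 10) − 0 = 0, and there is no ∂_3, so H_2 ≅ 0.

As a check, the Euler characteristic is 10 − 21 + 10 = -1, which agrees with 1 − 2 + 0 = -1.

H_0 ≅ Z,  H_1 ≅ Z^2,  H_2 = 0.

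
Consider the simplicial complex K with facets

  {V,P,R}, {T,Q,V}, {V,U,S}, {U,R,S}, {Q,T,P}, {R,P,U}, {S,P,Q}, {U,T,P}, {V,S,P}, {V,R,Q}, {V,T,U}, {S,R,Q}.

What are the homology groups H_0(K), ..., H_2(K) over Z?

H_0 = Z,  H_1 = Z/2,  H_2 = 0.

Take the total order P < Q < R < S < T < U < V on the vertex set. Then K (dimension 2) consists of the simplices:

  0-simplices (7): P, Q, R, S, T, U, V
  1-simplices (18): PQ, PR, PS, PT, PU, PV, QR, QS, QT, QV, RS, RU, RV, SU, SV, TU, TV, UV
  2-simplices (12): PQS, PQT, PRU, PRV, PSV, PTU, QRS, QRV, QTV, RSU, SUV, TUV

giving chain groups C_0 ≅ Z^7, C_1 ≅ Z^18, C_2 ≅ Z^12.

The boundary map ∂_1: C_1 → C_0 sends each edge [p,q] (with p < q) to q − p. For instance
  ∂TV = V − T.
As a 7×18 matrix over Z this has rank 6, with invariant factors (1,1,1,1,1,1).

Boundary ∂_2: C_2 → C_1 maps a triangle to the signed sum of its edges. For instance
  ∂TUV = UV − TV + TU,
  ∂PQS = QS − PS + PQ.
This gives a 18×12 integer matrix of rank 12; reducing to Smith normal form yields diagonal entries (1,1,1,1,1,1,1,1,1,1,1,2).

Reading off H_k = ker ∂_k / im ∂_{k+1}:

  H_0: rank C_0 − rank ∂_1 = 7 − 6 = 1, and the invariant factors of ∂_1 are all 1, so H_0 ≅ Z.
  H_1: rank ker ∂_1 − rank ∂_2 = (18 − 6) − 12 = 0, and ∂_2 has invariant factor 2 > 1, so H_1 ≅ Z/2.
  H_2: rank ker ∂_2 − rank ∂_3 = (12 − 12) − 0 = 0, and there is no ∂_3, so H_2 ≅ 0.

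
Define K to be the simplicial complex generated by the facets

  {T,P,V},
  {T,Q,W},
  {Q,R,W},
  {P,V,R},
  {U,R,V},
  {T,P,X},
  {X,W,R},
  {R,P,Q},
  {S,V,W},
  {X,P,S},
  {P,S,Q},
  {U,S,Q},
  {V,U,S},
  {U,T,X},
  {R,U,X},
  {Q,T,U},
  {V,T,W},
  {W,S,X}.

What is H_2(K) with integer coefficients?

Take the total order P < Q < R < S < T < U < V < W < X on the vertex set. Then K (dimension 2) consists of the simplices:

  0-simplices (9): P, Q, R, S, T, U, V, W, X
  1-simplices (27): PQ, PR, PS, PT, PV, PX, QR, QS, QT, QU, QW, RU, RV, RW, RX, SU, SV, SW, SX, TU, TV, TW, TX, UV, UX, VW, WX
  2-simplices (18): PQR, PQS, PRV, PSX, PTV, PTX, QRW, QSU, QTU, QTW, RUV, RUX, RWX, SUV, SVW, SWX, TUX, TVW

giving chain groups C_0 ≅ Z^9, C_1 ≅ Z^27, C_2 ≅ Z^18.

∂_1: C_1 → C_0 sends each edge [p,q] (with p < q) to q − p. For instance
  ∂TU = U − T.
This gives a 9×27 integer matrix of rank 8; reducing to Smith normal form yields diagonal entries (1,1,1,1,1,1,1,1).

∂_2: C_2 → C_1 acts by ∂[p,q,r] = [q,r] − [p,r] + [p,q]. For instance
  ∂PQS = QS − PS + PQ,
  ∂TVW = VW − TW + TV.
The 27×18 boundary matrix has rank 17 and Smith normal form diag(1,1,1,1,1,1,1,1,1,1,1,1,1,1,1,1,1).

From H_k ≅ ker(∂_k) / im(∂_{k+1}) we obtain:

  H_2: rank ker ∂_2 − rank ∂_3 = (18 − 17) − 0 = 1, and there is no ∂_3, so H_2 ≅ Z.

(K is a triangulation of the torus T^2.)

H_2 = Z.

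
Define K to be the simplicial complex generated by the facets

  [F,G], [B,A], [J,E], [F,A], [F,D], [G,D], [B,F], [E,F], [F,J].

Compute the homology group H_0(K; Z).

Fix the vertex order A < B < D < E < F < G < J and write every simplex with vertices in increasing order. Then dim K = 1 and the simplices of K are:

  0-simplices (7): A, B, D, E, F, G, J
  1-simplices (9): AB, AF, BF, DF, DG, EF, EJ, FG, FJ

Hence C_0 ≅ Z^7, C_1 ≅ Z^9.

Boundary ∂_1: C_1 → C_0 maps an edge to its endpoints' difference, ∂[p,q] = q − p. For instance
  ∂AB = B − A.
As a 7×9 matrix over Z this has rank 6, with invariant factors (1,1,1,1,1,1).

From H_k ≅ ker(∂_k) / im(∂_{k+1}) we obtain:

  H_0: rank C_0 − rank ∂_1 = 7 − 6 = 1, and the invariant factors of ∂_1 are all 1, so H_0 = Z.

H_0 ≅ Z.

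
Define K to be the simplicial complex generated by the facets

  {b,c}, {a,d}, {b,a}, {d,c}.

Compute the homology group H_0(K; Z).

Fix the vertex order a < b < c < d and write every simplex with vertices in increasing order. Then dim K = 1 and the simplices of K are:

  0-simplices (4): a, b, c, d
  1-simplices (4): ab, ad, bc, cd

Hence C_0 ≅ Z^4, C_1 ≅ Z^4.

Boundary ∂_1: C_1 → C_0 sends each edge [p,q] (with p < q) to q − p.
The 4×4 boundary matrix has rank 3 and Smith normal form diag(1,1,1).

Now H_k = ker ∂_k / im ∂_{k+1}, so:

  H_0: rank C_0 − rank ∂_1 = 4 − 3 = 1, and the invariant factors of ∂_1 are all 1, so H_0 ≅ Z.

(K is a triangulation of the circle S^1.)

H_0 ≅ Z.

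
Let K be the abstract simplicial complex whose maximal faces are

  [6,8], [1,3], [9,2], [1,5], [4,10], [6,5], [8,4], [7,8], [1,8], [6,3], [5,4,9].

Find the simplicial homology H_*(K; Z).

H_0 = Z,  H_1 = Z^3,  H_2 = 0.

Take the total order 1 < 2 < 3 < 4 < 5 < 6 < 7 < 8 < 9 < 10 on the vertex set. Then K (dimension 2) consists of the simplices:

  0-simplices (10): [1], [2], [3], [4], [5], [6], [7], [8], [9], [10]
  1-simplices (13): [1,3], [1,5], [1,8], [2,9], [3,6], [4,5], [4,8], [4,9], [4,10], [5,6], [5,9], [6,8], [7,8]
  2-simplices (1): [4,5,9]

giving chain groups C_0 ≅ Z^10, C_1 ≅ Z^13, C_2 ≅ Z^1.

Boundary ∂_1: C_1 → C_0 maps an edge to its endpoints' difference, ∂[p,q] = q − p. For instance
  ∂[4,5] = [5] − [4].
As a 10×13 matrix over Z this has rank 9, with invariant factors (1,1,1,1,1,1,1,1,1).

The boundary map ∂_2: C_2 → C_1 sends each 2-simplex [p,q,r] to [q,r] − [p,r] + [p,q]. For instance
  ∂[4,5,9] = [5,9] − [4,9] + [4,5].
The 13×1 boundary matrix has rank 1 and Smith normal form diag(1).

Now H_k = ker ∂_k / im ∂_{k+1}, so:

  H_0: rank C_0 − rank ∂_1 = 10 − 9 = 1, and the invariant factors of ∂_1 are all 1, so H_0 ≅ Z.
  H_1: rank ker ∂_1 − rank ∂_2 = (13 − 9) − 1 = 3, and the invariant factors of ∂_2 are all 1, so H_1 ≅ Z^3.
  H_2: rank ker ∂_2 − rank ∂_3 = (1 − 1) − 0 = 0, and there is no ∂_3, so H_2 ≅ 0.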